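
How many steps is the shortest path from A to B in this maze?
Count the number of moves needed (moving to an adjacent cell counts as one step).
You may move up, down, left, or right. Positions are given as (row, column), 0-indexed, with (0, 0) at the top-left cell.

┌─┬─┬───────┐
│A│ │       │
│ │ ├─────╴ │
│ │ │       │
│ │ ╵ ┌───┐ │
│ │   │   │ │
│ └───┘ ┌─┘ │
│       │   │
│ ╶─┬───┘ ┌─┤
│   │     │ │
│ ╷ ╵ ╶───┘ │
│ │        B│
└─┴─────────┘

Using BFS to find shortest path:
Start: (0, 0), End: (5, 5)
Path found:
(0,0) → (1,0) → (2,0) → (3,0) → (4,0) → (4,1) → (5,1) → (5,2) → (5,3) → (5,4) → (5,5)
Number of steps: 10

Solution:

┌─┬─┬───────┐
│A│ │       │
│ │ ├─────╴ │
│↓│ │       │
│ │ ╵ ┌───┐ │
│↓│   │   │ │
│ └───┘ ┌─┘ │
│↓      │   │
│ ╶─┬───┘ ┌─┤
│↳ ↓│     │ │
│ ╷ ╵ ╶───┘ │
│ │↳ → → → B│
└─┴─────────┘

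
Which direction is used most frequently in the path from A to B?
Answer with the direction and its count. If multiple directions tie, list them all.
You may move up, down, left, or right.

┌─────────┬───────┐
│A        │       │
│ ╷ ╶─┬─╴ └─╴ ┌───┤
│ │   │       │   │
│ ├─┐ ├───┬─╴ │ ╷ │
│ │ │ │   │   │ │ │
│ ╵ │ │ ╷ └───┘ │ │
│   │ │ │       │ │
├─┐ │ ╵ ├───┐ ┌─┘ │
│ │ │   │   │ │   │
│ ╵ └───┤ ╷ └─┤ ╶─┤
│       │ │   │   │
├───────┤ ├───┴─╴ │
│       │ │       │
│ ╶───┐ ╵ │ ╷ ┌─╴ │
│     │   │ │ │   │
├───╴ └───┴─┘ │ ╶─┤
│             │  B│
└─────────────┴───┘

Directions: right, down, right, down, down, down, right, up, up, right, down, right, right, right, up, up, right, down, down, down, left, down, right, down, down, left, down, right
Counts: {'right': 10, 'down': 12, 'up': 4, 'left': 2}
Most common: down (12 times)

Solution:

┌─────────┬───────┐
│A ↓      │       │
│ ╷ ╶─┬─╴ └─╴ ┌───┤
│ │↳ ↓│       │↱ ↓│
│ ├─┐ ├───┬─╴ │ ╷ │
│ │ │↓│↱ ↓│   │↑│↓│
│ ╵ │ │ ╷ └───┘ │ │
│   │↓│↑│↳ → → ↑│↓│
├─┐ │ ╵ ├───┐ ┌─┘ │
│ │ │↳ ↑│   │ │↓ ↲│
│ ╵ └───┤ ╷ └─┤ ╶─┤
│       │ │   │↳ ↓│
├───────┤ ├───┴─╴ │
│       │ │      ↓│
│ ╶───┐ ╵ │ ╷ ┌─╴ │
│     │   │ │ │↓ ↲│
├───╴ └───┴─┘ │ ╶─┤
│             │↳ B│
└─────────────┴───┘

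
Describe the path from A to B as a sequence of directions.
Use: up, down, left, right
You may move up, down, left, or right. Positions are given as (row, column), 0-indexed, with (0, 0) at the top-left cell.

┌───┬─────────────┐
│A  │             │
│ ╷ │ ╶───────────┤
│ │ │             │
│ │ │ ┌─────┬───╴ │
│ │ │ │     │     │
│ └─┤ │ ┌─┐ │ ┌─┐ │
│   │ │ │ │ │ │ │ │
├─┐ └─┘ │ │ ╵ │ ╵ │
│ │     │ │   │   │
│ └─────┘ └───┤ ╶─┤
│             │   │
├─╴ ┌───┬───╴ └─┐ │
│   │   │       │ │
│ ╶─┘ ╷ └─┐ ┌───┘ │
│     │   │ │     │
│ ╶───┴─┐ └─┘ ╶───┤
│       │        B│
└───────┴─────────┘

Finding the path and converting it to directions:
Path through cells: (0,0) → (1,0) → (2,0) → (3,0) → (3,1) → (4,1) → (4,2) → (4,3) → (3,3) → (2,3) → (2,4) → (2,5) → (3,5) → (4,5) → (4,6) → (3,6) → (2,6) → (2,7) → (2,8) → (3,8) → (4,8) → (4,7) → (5,7) → (5,8) → (6,8) → (7,8) → (7,7) → (7,6) → (8,6) → (8,7) → (8,8)
Directions: down, down, down, right, down, right, right, up, up, right, right, down, down, right, up, up, right, right, down, down, left, down, right, down, down, left, left, down, right, right

Solution:

┌───┬─────────────┐
│A  │             │
│ ╷ │ ╶───────────┤
│↓│ │             │
│ │ │ ┌─────┬───╴ │
│↓│ │ │↱ → ↓│↱ → ↓│
│ └─┤ │ ┌─┐ │ ┌─┐ │
│↳ ↓│ │↑│ │↓│↑│ │↓│
├─┐ └─┘ │ │ ╵ │ ╵ │
│ │↳ → ↑│ │↳ ↑│↓ ↲│
│ └─────┘ └───┤ ╶─┤
│             │↳ ↓│
├─╴ ┌───┬───╴ └─┐ │
│   │   │       │↓│
│ ╶─┘ ╷ └─┐ ┌───┘ │
│     │   │ │↓ ← ↲│
│ ╶───┴─┐ └─┘ ╶───┤
│       │    ↳ → B│
└───────┴─────────┘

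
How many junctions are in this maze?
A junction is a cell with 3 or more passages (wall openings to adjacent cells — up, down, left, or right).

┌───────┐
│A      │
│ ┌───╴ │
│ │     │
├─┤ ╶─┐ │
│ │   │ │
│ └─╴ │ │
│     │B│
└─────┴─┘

Checking each cell for number of passages:

Junctions found (3+ passages):
  (1, 3): 3 passages
Total junctions: 1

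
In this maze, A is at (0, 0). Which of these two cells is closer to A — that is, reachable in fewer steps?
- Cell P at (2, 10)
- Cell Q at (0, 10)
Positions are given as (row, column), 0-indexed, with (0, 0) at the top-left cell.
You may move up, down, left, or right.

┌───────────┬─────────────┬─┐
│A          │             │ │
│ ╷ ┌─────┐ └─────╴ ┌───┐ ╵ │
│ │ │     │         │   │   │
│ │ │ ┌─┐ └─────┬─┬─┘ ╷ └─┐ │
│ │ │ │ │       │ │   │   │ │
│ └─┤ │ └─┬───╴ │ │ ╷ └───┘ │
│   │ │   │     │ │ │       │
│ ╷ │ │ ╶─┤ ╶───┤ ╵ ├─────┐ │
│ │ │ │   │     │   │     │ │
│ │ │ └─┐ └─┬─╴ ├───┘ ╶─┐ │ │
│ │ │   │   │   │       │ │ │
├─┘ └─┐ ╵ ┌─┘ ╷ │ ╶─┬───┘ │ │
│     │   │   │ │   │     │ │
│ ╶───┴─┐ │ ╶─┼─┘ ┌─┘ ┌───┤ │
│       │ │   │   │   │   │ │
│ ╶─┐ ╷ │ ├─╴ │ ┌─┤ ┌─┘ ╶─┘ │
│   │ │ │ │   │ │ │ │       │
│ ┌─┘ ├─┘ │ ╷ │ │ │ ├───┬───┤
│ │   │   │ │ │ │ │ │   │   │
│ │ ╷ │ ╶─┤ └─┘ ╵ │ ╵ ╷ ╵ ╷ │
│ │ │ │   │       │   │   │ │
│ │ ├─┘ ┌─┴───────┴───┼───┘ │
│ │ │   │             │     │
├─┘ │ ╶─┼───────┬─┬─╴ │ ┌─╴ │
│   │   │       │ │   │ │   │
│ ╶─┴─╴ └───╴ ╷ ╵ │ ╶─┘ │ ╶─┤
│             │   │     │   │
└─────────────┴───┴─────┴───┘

Shortest path A → P at (2, 10): 22 steps
Shortest path A → Q at (0, 10): 12 steps

Q is closer (12 steps vs 22 steps).

Path to P:

┌───────────┬─────────────┬─┐
│A → → → → ↓│      ↱ → → ↓│ │
│ ╷ ┌─────┐ └─────╴ ┌───┐ ╵ │
│ │ │     │↳ → → → ↑│   │↳ ↓│
│ │ │ ┌─┐ └─────┬─┬─┘ ╷ └─┐ │
│ │ │ │ │       │ │  P│   │↓│
│ └─┤ │ └─┬───╴ │ │ ╷ └───┘ │
│   │ │   │     │ │ │↑ ← ← ↲│
│ ╷ │ │ ╶─┤ ╶───┤ ╵ ├─────┐ │
│ │ │ │   │     │   │     │ │
│ │ │ └─┐ └─┬─╴ ├───┘ ╶─┐ │ │
│ │ │   │   │   │       │ │ │
├─┘ └─┐ ╵ ┌─┘ ╷ │ ╶─┬───┘ │ │
│     │   │   │ │   │     │ │
│ ╶───┴─┐ │ ╶─┼─┘ ┌─┘ ┌───┤ │
│       │ │   │   │   │   │ │
│ ╶─┐ ╷ │ ├─╴ │ ┌─┤ ┌─┘ ╶─┘ │
│   │ │ │ │   │ │ │ │       │
│ ┌─┘ ├─┘ │ ╷ │ │ │ ├───┬───┤
│ │   │   │ │ │ │ │ │   │   │
│ │ ╷ │ ╶─┤ └─┘ ╵ │ ╵ ╷ ╵ ╷ │
│ │ │ │   │       │   │   │ │
│ │ ├─┘ ┌─┴───────┴───┼───┘ │
│ │ │   │             │     │
├─┘ │ ╶─┼───────┬─┬─╴ │ ┌─╴ │
│   │   │       │ │   │ │   │
│ ╶─┴─╴ └───╴ ╷ ╵ │ ╶─┘ │ ╶─┤
│             │   │     │   │
└─────────────┴───┴─────┴───┘

Path to Q:

┌───────────┬─────────────┬─┐
│A → → → → ↓│      ↱ Q    │ │
│ ╷ ┌─────┐ └─────╴ ┌───┐ ╵ │
│ │ │     │↳ → → → ↑│   │   │
│ │ │ ┌─┐ └─────┬─┬─┘ ╷ └─┐ │
│ │ │ │ │       │ │   │   │ │
│ └─┤ │ └─┬───╴ │ │ ╷ └───┘ │
│   │ │   │     │ │ │       │
│ ╷ │ │ ╶─┤ ╶───┤ ╵ ├─────┐ │
│ │ │ │   │     │   │     │ │
│ │ │ └─┐ └─┬─╴ ├───┘ ╶─┐ │ │
│ │ │   │   │   │       │ │ │
├─┘ └─┐ ╵ ┌─┘ ╷ │ ╶─┬───┘ │ │
│     │   │   │ │   │     │ │
│ ╶───┴─┐ │ ╶─┼─┘ ┌─┘ ┌───┤ │
│       │ │   │   │   │   │ │
│ ╶─┐ ╷ │ ├─╴ │ ┌─┤ ┌─┘ ╶─┘ │
│   │ │ │ │   │ │ │ │       │
│ ┌─┘ ├─┘ │ ╷ │ │ │ ├───┬───┤
│ │   │   │ │ │ │ │ │   │   │
│ │ ╷ │ ╶─┤ └─┘ ╵ │ ╵ ╷ ╵ ╷ │
│ │ │ │   │       │   │   │ │
│ │ ├─┘ ┌─┴───────┴───┼───┘ │
│ │ │   │             │     │
├─┘ │ ╶─┼───────┬─┬─╴ │ ┌─╴ │
│   │   │       │ │   │ │   │
│ ╶─┴─╴ └───╴ ╷ ╵ │ ╶─┘ │ ╶─┤
│             │   │     │   │
└─────────────┴───┴─────┴───┘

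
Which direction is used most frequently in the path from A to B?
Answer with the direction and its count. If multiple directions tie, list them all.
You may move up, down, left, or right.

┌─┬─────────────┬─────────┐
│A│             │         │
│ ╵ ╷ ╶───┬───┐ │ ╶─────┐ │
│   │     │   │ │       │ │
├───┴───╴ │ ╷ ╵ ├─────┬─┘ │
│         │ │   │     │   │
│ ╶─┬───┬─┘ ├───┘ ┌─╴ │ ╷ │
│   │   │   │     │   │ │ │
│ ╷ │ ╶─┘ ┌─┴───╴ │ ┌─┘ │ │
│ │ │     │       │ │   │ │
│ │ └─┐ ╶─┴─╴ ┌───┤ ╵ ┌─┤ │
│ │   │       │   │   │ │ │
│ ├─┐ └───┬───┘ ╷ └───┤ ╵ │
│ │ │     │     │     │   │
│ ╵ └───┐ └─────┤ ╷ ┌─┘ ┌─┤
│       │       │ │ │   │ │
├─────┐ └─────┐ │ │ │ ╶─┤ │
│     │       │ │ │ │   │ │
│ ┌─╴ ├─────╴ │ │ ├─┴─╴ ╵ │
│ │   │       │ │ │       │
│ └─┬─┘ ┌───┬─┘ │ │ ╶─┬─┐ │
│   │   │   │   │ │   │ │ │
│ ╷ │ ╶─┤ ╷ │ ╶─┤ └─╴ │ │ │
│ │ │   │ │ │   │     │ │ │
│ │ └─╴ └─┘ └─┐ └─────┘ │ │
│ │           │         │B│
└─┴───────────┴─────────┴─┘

Directions: down, right, up, right, right, right, right, right, right, down, down, left, up, left, down, down, left, down, left, down, right, right, right, up, right, right, up, up, right, right, down, left, down, down, right, up, right, up, up, right, down, down, down, down, left, down, left, down, right, down, right, down, down, down
Counts: {'down': 20, 'right': 19, 'up': 8, 'left': 7}
Most common: down (20 times)

Solution:

┌─┬─────────────┬─────────┐
│A│↱ → → → → → ↓│         │
│ ╵ ╷ ╶───┬───┐ │ ╶─────┐ │
│↳ ↑│     │↓ ↰│↓│       │ │
├───┴───╴ │ ╷ ╵ ├─────┬─┘ │
│         │↓│↑ ↲│↱ → ↓│↱ ↓│
│ ╶─┬───┬─┘ ├───┘ ┌─╴ │ ╷ │
│   │   │↓ ↲│    ↑│↓ ↲│↑│↓│
│ ╷ │ ╶─┘ ┌─┴───╴ │ ┌─┘ │ │
│ │ │  ↓ ↲│  ↱ → ↑│↓│↱ ↑│↓│
│ │ └─┐ ╶─┴─╴ ┌───┤ ╵ ┌─┤ │
│ │   │↳ → → ↑│   │↳ ↑│ │↓│
│ ├─┐ └───┬───┘ ╷ └───┤ ╵ │
│ │ │     │     │     │↓ ↲│
│ ╵ └───┐ └─────┤ ╷ ┌─┘ ┌─┤
│       │       │ │ │↓ ↲│ │
├─────┐ └─────┐ │ │ │ ╶─┤ │
│     │       │ │ │ │↳ ↓│ │
│ ┌─╴ ├─────╴ │ │ ├─┴─╴ ╵ │
│ │   │       │ │ │    ↳ ↓│
│ └─┬─┘ ┌───┬─┘ │ │ ╶─┬─┐ │
│   │   │   │   │ │   │ │↓│
│ ╷ │ ╶─┤ ╷ │ ╶─┤ └─╴ │ │ │
│ │ │   │ │ │   │     │ │↓│
│ │ └─╴ └─┘ └─┐ └─────┘ │ │
│ │           │         │B│
└─┴───────────┴─────────┴─┘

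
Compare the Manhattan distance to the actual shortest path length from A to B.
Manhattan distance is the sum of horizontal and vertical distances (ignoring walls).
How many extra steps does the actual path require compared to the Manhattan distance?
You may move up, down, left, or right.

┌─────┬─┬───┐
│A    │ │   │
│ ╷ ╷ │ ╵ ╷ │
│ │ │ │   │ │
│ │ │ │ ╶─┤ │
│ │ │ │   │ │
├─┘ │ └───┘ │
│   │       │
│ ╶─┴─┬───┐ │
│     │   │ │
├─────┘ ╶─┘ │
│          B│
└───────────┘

Manhattan distance: |5 - 0| + |5 - 0| = 10
Actual path length: 10
Extra steps: 10 - 10 = 0

Solution:

┌─────┬─┬───┐
│A → ↓│ │   │
│ ╷ ╷ │ ╵ ╷ │
│ │ │↓│   │ │
│ │ │ │ ╶─┤ │
│ │ │↓│   │ │
├─┘ │ └───┘ │
│   │↳ → → ↓│
│ ╶─┴─┬───┐ │
│     │   │↓│
├─────┘ ╶─┘ │
│          B│
└───────────┘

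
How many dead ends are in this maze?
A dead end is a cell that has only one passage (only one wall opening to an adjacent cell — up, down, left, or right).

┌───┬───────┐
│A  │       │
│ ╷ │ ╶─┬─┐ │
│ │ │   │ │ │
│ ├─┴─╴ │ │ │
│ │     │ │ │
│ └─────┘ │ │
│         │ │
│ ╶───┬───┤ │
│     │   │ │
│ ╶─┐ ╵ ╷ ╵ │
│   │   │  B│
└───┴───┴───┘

Checking each cell for number of passages:

Dead ends found at positions:
  (1, 1)
  (1, 4)
  (2, 1)
  (5, 1)
Total dead ends: 4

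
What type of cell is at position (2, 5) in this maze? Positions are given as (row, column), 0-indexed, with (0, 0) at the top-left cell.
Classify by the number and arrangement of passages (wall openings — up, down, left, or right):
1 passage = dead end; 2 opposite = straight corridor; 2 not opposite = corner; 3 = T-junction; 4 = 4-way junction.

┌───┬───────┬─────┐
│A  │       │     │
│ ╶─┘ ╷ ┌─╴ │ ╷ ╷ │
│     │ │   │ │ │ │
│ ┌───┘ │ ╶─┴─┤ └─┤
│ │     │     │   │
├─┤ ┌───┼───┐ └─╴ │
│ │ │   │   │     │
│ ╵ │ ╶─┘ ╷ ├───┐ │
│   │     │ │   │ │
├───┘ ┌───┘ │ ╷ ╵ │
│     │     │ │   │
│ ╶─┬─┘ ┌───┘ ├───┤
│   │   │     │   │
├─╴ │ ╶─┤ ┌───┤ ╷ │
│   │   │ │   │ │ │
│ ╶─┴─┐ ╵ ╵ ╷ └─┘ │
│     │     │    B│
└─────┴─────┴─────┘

Checking cell at (2, 5):
Number of passages: 2
Cell type: straight corridor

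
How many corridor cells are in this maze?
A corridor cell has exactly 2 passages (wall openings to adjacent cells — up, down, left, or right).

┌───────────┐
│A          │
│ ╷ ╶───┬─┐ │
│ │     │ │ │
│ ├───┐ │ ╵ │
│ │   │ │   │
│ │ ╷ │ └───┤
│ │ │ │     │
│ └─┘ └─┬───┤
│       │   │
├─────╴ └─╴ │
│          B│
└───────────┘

Counting cells with exactly 2 passages:
Total corridor cells: 28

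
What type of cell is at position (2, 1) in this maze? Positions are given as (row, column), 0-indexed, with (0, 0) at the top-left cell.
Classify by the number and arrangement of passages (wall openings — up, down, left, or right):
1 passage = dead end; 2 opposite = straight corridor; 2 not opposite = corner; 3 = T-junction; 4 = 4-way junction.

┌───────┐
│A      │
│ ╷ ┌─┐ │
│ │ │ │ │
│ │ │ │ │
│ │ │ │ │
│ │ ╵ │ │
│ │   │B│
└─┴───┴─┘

Checking cell at (2, 1):
Number of passages: 2
Cell type: straight corridor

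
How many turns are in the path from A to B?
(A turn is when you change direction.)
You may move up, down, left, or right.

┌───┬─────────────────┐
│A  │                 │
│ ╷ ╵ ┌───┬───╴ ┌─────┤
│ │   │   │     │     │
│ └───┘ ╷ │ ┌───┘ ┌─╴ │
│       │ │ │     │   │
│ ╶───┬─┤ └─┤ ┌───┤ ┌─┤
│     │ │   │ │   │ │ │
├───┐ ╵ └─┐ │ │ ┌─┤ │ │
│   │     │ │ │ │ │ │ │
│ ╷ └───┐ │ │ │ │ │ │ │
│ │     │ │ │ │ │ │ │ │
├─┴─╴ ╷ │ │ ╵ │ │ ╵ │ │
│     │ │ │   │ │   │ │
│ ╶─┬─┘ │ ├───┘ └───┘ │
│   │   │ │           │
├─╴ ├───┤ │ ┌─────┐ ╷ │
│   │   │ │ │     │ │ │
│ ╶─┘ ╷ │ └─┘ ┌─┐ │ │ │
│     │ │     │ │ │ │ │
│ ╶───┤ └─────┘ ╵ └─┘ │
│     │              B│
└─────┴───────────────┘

Directions: down, down, down, right, right, down, right, right, down, down, down, down, down, right, right, up, right, right, down, down, right, right
Number of turns: 9

Solution:

┌───┬─────────────────┐
│A  │                 │
│ ╷ ╵ ┌───┬───╴ ┌─────┤
│↓│   │   │     │     │
│ └───┘ ╷ │ ┌───┘ ┌─╴ │
│↓      │ │ │     │   │
│ ╶───┬─┤ └─┤ ┌───┤ ┌─┤
│↳ → ↓│ │   │ │   │ │ │
├───┐ ╵ └─┐ │ │ ┌─┤ │ │
│   │↳ → ↓│ │ │ │ │ │ │
│ ╷ └───┐ │ │ │ │ │ │ │
│ │     │↓│ │ │ │ │ │ │
├─┴─╴ ╷ │ │ ╵ │ │ ╵ │ │
│     │ │↓│   │ │   │ │
│ ╶─┬─┘ │ ├───┘ └───┘ │
│   │   │↓│           │
├─╴ ├───┤ │ ┌─────┐ ╷ │
│   │   │↓│ │↱ → ↓│ │ │
│ ╶─┘ ╷ │ └─┘ ┌─┐ │ │ │
│     │ │↳ → ↑│ │↓│ │ │
│ ╶───┤ └─────┘ ╵ └─┘ │
│     │          ↳ → B│
└─────┴───────────────┘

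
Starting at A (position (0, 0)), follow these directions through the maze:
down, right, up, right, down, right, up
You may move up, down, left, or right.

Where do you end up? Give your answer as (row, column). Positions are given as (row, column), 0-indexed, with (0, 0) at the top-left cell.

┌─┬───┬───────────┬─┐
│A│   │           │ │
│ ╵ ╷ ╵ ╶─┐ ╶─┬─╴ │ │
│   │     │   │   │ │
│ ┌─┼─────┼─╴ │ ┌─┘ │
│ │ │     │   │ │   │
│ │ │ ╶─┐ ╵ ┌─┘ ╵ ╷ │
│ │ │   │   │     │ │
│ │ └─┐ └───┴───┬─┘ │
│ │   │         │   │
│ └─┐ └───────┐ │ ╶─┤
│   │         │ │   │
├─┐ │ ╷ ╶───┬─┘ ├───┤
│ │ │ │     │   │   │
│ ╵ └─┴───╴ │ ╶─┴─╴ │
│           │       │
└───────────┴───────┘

Following directions step by step:
Start: (0, 0)
  down: (0, 0) → (1, 0)
  right: (1, 0) → (1, 1)
  up: (1, 1) → (0, 1)
  right: (0, 1) → (0, 2)
  down: (0, 2) → (1, 2)
  right: (1, 2) → (1, 3)
  up: (1, 3) → (0, 3)
Final position: (0, 3)

Path taken:

┌─┬───┬───────────┬─┐
│A│↱ ↓│B          │ │
│ ╵ ╷ ╵ ╶─┐ ╶─┬─╴ │ │
│↳ ↑│↳ ↑  │   │   │ │
│ ┌─┼─────┼─╴ │ ┌─┘ │
│ │ │     │   │ │   │
│ │ │ ╶─┐ ╵ ┌─┘ ╵ ╷ │
│ │ │   │   │     │ │
│ │ └─┐ └───┴───┬─┘ │
│ │   │         │   │
│ └─┐ └───────┐ │ ╶─┤
│   │         │ │   │
├─┐ │ ╷ ╶───┬─┘ ├───┤
│ │ │ │     │   │   │
│ ╵ └─┴───╴ │ ╶─┴─╴ │
│           │       │
└───────────┴───────┘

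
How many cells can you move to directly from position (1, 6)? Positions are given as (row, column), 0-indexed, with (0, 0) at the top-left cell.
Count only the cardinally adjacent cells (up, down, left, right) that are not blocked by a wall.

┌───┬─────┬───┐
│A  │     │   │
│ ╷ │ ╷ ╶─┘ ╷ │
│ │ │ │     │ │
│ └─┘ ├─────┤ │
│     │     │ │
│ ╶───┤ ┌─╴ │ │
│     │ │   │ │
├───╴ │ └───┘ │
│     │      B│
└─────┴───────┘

Checking passable neighbors of (1, 6):
Neighbors: (0, 6), (2, 6)
Count: 2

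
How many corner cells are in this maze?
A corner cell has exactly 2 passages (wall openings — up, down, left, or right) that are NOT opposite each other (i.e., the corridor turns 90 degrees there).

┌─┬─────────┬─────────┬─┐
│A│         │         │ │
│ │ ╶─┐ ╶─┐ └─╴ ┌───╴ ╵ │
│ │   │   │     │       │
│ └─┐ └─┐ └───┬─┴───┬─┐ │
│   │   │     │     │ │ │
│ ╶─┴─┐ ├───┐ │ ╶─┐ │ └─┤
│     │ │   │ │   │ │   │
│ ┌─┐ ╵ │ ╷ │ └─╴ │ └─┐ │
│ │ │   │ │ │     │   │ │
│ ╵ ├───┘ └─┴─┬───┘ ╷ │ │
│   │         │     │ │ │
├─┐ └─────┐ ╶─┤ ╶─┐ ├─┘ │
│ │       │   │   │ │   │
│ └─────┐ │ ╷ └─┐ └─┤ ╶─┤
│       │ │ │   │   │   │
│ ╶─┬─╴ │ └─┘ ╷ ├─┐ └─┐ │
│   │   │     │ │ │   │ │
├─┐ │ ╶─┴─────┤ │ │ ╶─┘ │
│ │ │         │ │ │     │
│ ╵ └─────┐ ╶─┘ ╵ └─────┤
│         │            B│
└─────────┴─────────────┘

Counting corner cells (2 non-opposite passages):
Total corners: 53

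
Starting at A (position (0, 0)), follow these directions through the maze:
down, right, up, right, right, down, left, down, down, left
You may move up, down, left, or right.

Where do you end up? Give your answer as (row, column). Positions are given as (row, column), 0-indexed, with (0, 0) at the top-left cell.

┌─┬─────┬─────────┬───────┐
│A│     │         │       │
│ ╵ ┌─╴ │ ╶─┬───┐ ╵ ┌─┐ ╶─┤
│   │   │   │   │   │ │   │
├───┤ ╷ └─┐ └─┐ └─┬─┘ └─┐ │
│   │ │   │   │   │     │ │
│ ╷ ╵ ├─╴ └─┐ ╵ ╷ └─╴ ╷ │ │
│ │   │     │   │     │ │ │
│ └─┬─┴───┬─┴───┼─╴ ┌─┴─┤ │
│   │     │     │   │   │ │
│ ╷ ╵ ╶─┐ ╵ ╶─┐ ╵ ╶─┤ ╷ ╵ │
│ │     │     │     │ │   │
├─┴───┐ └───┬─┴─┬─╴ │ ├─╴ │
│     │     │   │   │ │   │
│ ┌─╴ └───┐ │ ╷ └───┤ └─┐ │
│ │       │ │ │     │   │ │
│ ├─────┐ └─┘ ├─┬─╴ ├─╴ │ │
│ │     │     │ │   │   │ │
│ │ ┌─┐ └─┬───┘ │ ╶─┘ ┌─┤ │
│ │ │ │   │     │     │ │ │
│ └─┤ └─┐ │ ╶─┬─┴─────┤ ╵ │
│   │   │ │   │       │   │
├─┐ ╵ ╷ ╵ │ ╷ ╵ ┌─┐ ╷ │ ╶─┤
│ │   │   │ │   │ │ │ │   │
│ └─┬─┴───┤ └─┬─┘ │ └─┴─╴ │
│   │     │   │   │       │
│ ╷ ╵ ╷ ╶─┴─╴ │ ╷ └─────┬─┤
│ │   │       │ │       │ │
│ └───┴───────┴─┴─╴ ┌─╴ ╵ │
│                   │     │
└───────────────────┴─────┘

Following directions step by step:
Start: (0, 0)
  down: (0, 0) → (1, 0)
  right: (1, 0) → (1, 1)
  up: (1, 1) → (0, 1)
  right: (0, 1) → (0, 2)
  right: (0, 2) → (0, 3)
  down: (0, 3) → (1, 3)
  left: (1, 3) → (1, 2)
  down: (1, 2) → (2, 2)
  down: (2, 2) → (3, 2)
  left: (3, 2) → (3, 1)
Final position: (3, 1)

Path taken:

┌─┬─────┬─────────┬───────┐
│A│↱ → ↓│         │       │
│ ╵ ┌─╴ │ ╶─┬───┐ ╵ ┌─┐ ╶─┤
│↳ ↑│↓ ↲│   │   │   │ │   │
├───┤ ╷ └─┐ └─┐ └─┬─┘ └─┐ │
│   │↓│   │   │   │     │ │
│ ╷ ╵ ├─╴ └─┐ ╵ ╷ └─╴ ╷ │ │
│ │B ↲│     │   │     │ │ │
│ └─┬─┴───┬─┴───┼─╴ ┌─┴─┤ │
│   │     │     │   │   │ │
│ ╷ ╵ ╶─┐ ╵ ╶─┐ ╵ ╶─┤ ╷ ╵ │
│ │     │     │     │ │   │
├─┴───┐ └───┬─┴─┬─╴ │ ├─╴ │
│     │     │   │   │ │   │
│ ┌─╴ └───┐ │ ╷ └───┤ └─┐ │
│ │       │ │ │     │   │ │
│ ├─────┐ └─┘ ├─┬─╴ ├─╴ │ │
│ │     │     │ │   │   │ │
│ │ ┌─┐ └─┬───┘ │ ╶─┘ ┌─┤ │
│ │ │ │   │     │     │ │ │
│ └─┤ └─┐ │ ╶─┬─┴─────┤ ╵ │
│   │   │ │   │       │   │
├─┐ ╵ ╷ ╵ │ ╷ ╵ ┌─┐ ╷ │ ╶─┤
│ │   │   │ │   │ │ │ │   │
│ └─┬─┴───┤ └─┬─┘ │ └─┴─╴ │
│   │     │   │   │       │
│ ╷ ╵ ╷ ╶─┴─╴ │ ╷ └─────┬─┤
│ │   │       │ │       │ │
│ └───┴───────┴─┴─╴ ┌─╴ ╵ │
│                   │     │
└───────────────────┴─────┘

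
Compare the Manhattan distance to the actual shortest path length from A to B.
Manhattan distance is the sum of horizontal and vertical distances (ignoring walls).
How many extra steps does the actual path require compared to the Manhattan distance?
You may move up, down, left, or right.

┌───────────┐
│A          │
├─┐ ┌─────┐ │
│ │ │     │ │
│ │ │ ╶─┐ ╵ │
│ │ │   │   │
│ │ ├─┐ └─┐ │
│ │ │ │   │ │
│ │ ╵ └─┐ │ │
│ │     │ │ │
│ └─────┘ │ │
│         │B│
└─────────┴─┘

Manhattan distance: |5 - 0| + |5 - 0| = 10
Actual path length: 10
Extra steps: 10 - 10 = 0

Solution:

┌───────────┐
│A → → → → ↓│
├─┐ ┌─────┐ │
│ │ │     │↓│
│ │ │ ╶─┐ ╵ │
│ │ │   │  ↓│
│ │ ├─┐ └─┐ │
│ │ │ │   │↓│
│ │ ╵ └─┐ │ │
│ │     │ │↓│
│ └─────┘ │ │
│         │B│
└─────────┴─┘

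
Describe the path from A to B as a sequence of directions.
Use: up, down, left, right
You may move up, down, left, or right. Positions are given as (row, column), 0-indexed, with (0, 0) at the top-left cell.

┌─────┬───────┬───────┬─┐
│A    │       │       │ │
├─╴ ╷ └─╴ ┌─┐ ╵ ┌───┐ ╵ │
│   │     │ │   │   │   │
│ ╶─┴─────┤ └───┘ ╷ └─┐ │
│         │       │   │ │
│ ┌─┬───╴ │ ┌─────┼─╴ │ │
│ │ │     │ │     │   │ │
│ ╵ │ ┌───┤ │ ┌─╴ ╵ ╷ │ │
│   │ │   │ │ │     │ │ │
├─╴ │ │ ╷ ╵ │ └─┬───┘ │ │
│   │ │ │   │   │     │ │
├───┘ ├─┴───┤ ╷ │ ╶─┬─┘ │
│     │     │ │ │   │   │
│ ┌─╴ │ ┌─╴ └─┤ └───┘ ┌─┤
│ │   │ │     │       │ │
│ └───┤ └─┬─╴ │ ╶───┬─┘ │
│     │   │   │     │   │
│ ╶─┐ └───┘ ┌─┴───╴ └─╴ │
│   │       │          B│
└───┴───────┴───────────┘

Finding the path and converting it to directions:
Path through cells: (0,0) → (0,1) → (0,2) → (1,2) → (1,3) → (1,4) → (0,4) → (0,5) → (0,6) → (1,6) → (1,7) → (0,7) → (0,8) → (0,9) → (0,10) → (1,10) → (1,11) → (2,11) → (3,11) → (4,11) → (5,11) → (6,11) → (6,10) → (7,10) → (7,9) → (7,8) → (7,7) → (8,7) → (8,8) → (8,9) → (9,9) → (9,10) → (9,11)
Directions: right, right, down, right, right, up, right, right, down, right, up, right, right, right, down, right, down, down, down, down, down, left, down, left, left, left, down, right, right, down, right, right

Solution:

┌─────┬───────┬───────┬─┐
│A → ↓│  ↱ → ↓│↱ → → ↓│ │
├─╴ ╷ └─╴ ┌─┐ ╵ ┌───┐ ╵ │
│   │↳ → ↑│ │↳ ↑│   │↳ ↓│
│ ╶─┴─────┤ └───┘ ╷ └─┐ │
│         │       │   │↓│
│ ┌─┬───╴ │ ┌─────┼─╴ │ │
│ │ │     │ │     │   │↓│
│ ╵ │ ┌───┤ │ ┌─╴ ╵ ╷ │ │
│   │ │   │ │ │     │ │↓│
├─╴ │ │ ╷ ╵ │ └─┬───┘ │ │
│   │ │ │   │   │     │↓│
├───┘ ├─┴───┤ ╷ │ ╶─┬─┘ │
│     │     │ │ │   │↓ ↲│
│ ┌─╴ │ ┌─╴ └─┤ └───┘ ┌─┤
│ │   │ │     │↓ ← ← ↲│ │
│ └───┤ └─┬─╴ │ ╶───┬─┘ │
│     │   │   │↳ → ↓│   │
│ ╶─┐ └───┘ ┌─┴───╴ └─╴ │
│   │       │      ↳ → B│
└───┴───────┴───────────┘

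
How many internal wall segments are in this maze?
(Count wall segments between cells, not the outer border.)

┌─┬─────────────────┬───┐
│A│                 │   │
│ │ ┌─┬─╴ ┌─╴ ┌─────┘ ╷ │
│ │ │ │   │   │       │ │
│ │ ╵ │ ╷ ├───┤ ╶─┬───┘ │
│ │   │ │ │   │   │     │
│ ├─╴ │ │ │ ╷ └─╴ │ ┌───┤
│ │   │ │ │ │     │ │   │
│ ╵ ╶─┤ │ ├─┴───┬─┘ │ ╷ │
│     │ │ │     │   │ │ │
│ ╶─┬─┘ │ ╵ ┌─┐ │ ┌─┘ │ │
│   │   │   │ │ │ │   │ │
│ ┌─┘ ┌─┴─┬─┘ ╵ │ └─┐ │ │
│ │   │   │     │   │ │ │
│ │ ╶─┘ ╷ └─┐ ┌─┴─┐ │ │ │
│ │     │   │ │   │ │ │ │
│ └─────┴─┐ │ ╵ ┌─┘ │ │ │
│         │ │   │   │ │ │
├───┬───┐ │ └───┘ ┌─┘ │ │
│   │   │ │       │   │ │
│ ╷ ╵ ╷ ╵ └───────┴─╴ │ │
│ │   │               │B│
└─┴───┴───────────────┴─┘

Counting internal wall segments:
Total internal walls: 110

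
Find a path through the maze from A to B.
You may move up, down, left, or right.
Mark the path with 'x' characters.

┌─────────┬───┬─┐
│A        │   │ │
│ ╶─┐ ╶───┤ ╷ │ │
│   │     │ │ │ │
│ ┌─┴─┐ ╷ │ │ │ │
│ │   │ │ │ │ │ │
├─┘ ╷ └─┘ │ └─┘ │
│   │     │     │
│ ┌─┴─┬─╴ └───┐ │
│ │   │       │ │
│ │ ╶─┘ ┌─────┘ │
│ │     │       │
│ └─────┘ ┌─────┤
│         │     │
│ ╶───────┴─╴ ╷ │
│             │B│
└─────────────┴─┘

Finding the shortest path through the maze:
Path length: 26 steps
Directions: right → right → down → right → right → down → down → left → left → up → left → down → left → down → down → down → down → right → right → right → right → right → right → up → right → down

Solution:

┌─────────┬───┬─┐
│A x x    │   │ │
│ ╶─┐ ╶───┤ ╷ │ │
│   │x x x│ │ │ │
│ ┌─┴─┐ ╷ │ │ │ │
│ │x x│ │x│ │ │ │
├─┘ ╷ └─┘ │ └─┘ │
│x x│x x x│     │
│ ┌─┴─┬─╴ └───┐ │
│x│   │       │ │
│ │ ╶─┘ ┌─────┘ │
│x│     │       │
│ └─────┘ ┌─────┤
│x        │  x x│
│ ╶───────┴─╴ ╷ │
│x x x x x x x│B│
└─────────────┴─┘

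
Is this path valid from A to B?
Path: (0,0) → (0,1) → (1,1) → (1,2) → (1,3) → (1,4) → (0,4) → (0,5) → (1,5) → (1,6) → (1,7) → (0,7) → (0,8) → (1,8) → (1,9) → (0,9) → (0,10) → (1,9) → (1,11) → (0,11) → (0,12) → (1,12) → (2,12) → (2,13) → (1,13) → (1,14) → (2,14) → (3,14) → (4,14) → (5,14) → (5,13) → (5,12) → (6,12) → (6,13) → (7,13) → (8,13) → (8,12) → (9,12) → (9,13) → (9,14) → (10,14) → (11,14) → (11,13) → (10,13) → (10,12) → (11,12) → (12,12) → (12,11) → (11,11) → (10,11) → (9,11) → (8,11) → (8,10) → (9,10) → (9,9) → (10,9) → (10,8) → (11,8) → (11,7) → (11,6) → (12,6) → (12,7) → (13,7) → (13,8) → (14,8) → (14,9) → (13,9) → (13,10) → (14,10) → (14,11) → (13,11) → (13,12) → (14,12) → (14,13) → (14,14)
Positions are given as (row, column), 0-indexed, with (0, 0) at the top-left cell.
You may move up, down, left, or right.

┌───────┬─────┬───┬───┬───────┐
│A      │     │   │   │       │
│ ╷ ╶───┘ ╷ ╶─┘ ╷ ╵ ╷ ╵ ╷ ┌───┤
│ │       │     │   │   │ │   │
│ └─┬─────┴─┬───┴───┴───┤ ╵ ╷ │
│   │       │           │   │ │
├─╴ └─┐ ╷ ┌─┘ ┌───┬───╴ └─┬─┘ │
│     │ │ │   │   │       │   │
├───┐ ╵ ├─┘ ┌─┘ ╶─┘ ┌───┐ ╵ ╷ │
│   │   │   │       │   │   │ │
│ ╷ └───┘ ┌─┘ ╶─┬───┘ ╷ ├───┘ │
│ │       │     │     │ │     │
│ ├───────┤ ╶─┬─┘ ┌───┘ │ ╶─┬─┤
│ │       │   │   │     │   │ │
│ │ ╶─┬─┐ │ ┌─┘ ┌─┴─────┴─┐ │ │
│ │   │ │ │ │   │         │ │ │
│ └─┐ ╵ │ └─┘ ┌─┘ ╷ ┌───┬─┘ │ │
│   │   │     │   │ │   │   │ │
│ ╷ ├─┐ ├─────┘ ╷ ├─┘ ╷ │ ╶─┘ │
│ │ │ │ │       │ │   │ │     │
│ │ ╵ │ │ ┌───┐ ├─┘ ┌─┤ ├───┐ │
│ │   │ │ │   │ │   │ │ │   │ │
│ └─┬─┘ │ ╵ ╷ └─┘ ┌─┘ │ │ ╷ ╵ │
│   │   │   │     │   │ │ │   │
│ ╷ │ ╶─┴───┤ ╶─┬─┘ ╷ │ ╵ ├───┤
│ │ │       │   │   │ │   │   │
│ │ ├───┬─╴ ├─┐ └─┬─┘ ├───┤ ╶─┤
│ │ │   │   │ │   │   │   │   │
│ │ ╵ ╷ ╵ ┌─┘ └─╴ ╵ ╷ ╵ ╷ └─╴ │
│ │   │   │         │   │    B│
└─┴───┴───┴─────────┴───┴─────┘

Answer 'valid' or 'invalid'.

Checking path validity:
Result: Invalid move at step 17: cannot move from (0, 10) to (1, 9).

invalid

Correct solution:

┌───────┬─────┬───┬───┬───────┐
│A ↓    │↱ ↓  │↱ ↓│↱ ↓│↱ ↓    │
│ ╷ ╶───┘ ╷ ╶─┘ ╷ ╵ ╷ ╵ ╷ ┌───┤
│ │↳ → → ↑│↳ → ↑│↳ ↑│↳ ↑│↓│↱ ↓│
│ └─┬─────┴─┬───┴───┴───┤ ╵ ╷ │
│   │       │           │↳ ↑│↓│
├─╴ └─┐ ╷ ┌─┘ ┌───┬───╴ └─┬─┘ │
│     │ │ │   │   │       │  ↓│
├───┐ ╵ ├─┘ ┌─┘ ╶─┘ ┌───┐ ╵ ╷ │
│   │   │   │       │   │   │↓│
│ ╷ └───┘ ┌─┘ ╶─┬───┘ ╷ ├───┘ │
│ │       │     │     │ │↓ ← ↲│
│ ├───────┤ ╶─┬─┘ ┌───┘ │ ╶─┬─┤
│ │       │   │   │     │↳ ↓│ │
│ │ ╶─┬─┐ │ ┌─┘ ┌─┴─────┴─┐ │ │
│ │   │ │ │ │   │         │↓│ │
│ └─┐ ╵ │ └─┘ ┌─┘ ╷ ┌───┬─┘ │ │
│   │   │     │   │ │↓ ↰│↓ ↲│ │
│ ╷ ├─┐ ├─────┘ ╷ ├─┘ ╷ │ ╶─┘ │
│ │ │ │ │       │ │↓ ↲│↑│↳ → ↓│
│ │ ╵ │ │ ┌───┐ ├─┘ ┌─┤ ├───┐ │
│ │   │ │ │   │ │↓ ↲│ │↑│↓ ↰│↓│
│ └─┬─┘ │ ╵ ╷ └─┘ ┌─┘ │ │ ╷ ╵ │
│   │   │   │↓ ← ↲│   │↑│↓│↑ ↲│
│ ╷ │ ╶─┴───┤ ╶─┬─┘ ╷ │ ╵ ├───┤
│ │ │       │↳ ↓│   │ │↑ ↲│   │
│ │ ├───┬─╴ ├─┐ └─┬─┘ ├───┤ ╶─┤
│ │ │   │   │ │↳ ↓│↱ ↓│↱ ↓│   │
│ │ ╵ ╷ ╵ ┌─┘ └─╴ ╵ ╷ ╵ ╷ └─╴ │
│ │   │   │      ↳ ↑│↳ ↑│↳ → B│
└─┴───┴───┴─────────┴───┴─────┘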